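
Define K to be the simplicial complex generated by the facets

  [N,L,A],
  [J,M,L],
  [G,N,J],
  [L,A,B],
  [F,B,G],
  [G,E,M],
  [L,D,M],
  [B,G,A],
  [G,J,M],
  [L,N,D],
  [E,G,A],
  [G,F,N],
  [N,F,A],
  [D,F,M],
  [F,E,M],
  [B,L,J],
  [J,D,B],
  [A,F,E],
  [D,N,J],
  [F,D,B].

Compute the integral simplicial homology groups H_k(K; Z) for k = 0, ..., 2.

Take the total order A < B < D < E < F < G < J < L < M < N on the vertex set. Then K (dimension 2) consists of the simplices:

  0-simplices (10): A, B, D, E, F, G, J, L, M, N
  1-simplices (30): AB, AE, AF, AG, AL, AN, BD, BF, BG, BJ, BL, DF, DJ, DL, DM, DN, EF, EG, EM, FG, FM, FN, GJ, GM, GN, JL, JM, JN, LM, LN
  2-simplices (20): ABG, ABL, AEF, AEG, AFN, ALN, BDF, BDJ, BFG, BJL, DFM, DJN, DLM, DLN, EFM, EGM, FGN, GJM, GJN, JLM

so the chain groups are C_0 ≅ Z^10, C_1 ≅ Z^30, C_2 ≅ Z^20.

∂_1: C_1 → C_0 is given by ∂[p,q] = [q] − [p]. For instance
  ∂JL = L − J.
As a 10×30 matrix over Z this has rank 9, with invariant factors (1,1,1,1,1,1,1,1,1).

The boundary map ∂_2: C_2 → C_1 sends each 2-simplex [p,q,r] to [q,r] − [p,r] + [p,q]. For instance
  ∂GJM = JM − GM + GJ,
  ∂FGN = GN − FN + FG.
This gives a 30×20 integer matrix of rank 20; reducing to Smith normal form yields diagonal entries (1,1,1,1,1,1,1,1,1,1,1,1,1,1,1,1,1,1,1,2).

Now H_k = ker ∂_k / im ∂_{k+1}, so:

  H_0: rank C_0 − rank ∂_1 = 10 − 9 = 1, and the invariant factors of ∂_1 are all 1, so H_0 = Z.
  H_1: rank ker ∂_1 − rank ∂_2 = (30 − 9) − 20 = 1, and ∂_2 has invariant factor 2 > 1, so H_1 = Z ⊕ Z/2.
  H_2: rank ker ∂_2 − rank ∂_3 = (20 − 20) − 0 = 0, and there is no ∂_3, so H_2 = 0.

H_0 = Z,  H_1 = Z ⊕ Z/2,  H_2 = 0.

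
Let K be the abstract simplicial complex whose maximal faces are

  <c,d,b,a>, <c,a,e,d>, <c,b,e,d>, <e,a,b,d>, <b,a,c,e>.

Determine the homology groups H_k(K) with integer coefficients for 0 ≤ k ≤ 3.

H_0 = Z,  H_1 = 0,  H_2 = 0,  H_3 = Z.

We work with the vertex ordering a < b < c < d < e. The simplices of K, each written with vertices in increasing order, are:

  0-simplices (5): a, b, c, d, e
  1-simplices (10): ab, ac, ad, ae, bc, bd, be, cd, ce, de
  2-simplices (10): abc, abd, abe, acd, ace, ade, bcd, bce, bde, cde
  3-simplices (5): abcd, abce, abde, acde, bcde

so the chain groups are C_0 ≅ Z^5, C_1 ≅ Z^10, C_2 ≅ Z^10, C_3 ≅ Z^5.

Boundary ∂_1: C_1 → C_0 sends each edge [p,q] (with p < q) to q − p. For instance
  ∂be = e − b.
The 5×10 boundary matrix has rank 4 and Smith normal form diag(1,1,1,1).

The boundary map ∂_2: C_2 → C_1 acts by ∂[p,q,r] = [q,r] − [p,r] + [p,q]. For instance
  ∂abc = bc − ac + ab,
  ∂cde = de − ce + cd.
The resulting 10×10 matrix has rank 6, and its Smith normal form has invariant factors (1,1,1,1,1,1).

Boundary ∂_3: C_3 → C_2 sends each 3-simplex σ to the alternating sum Σ_i (−1)^i (σ with its i-th vertex removed). For instance
  ∂abcd = bcd − acd + abd − abc,
  ∂abce = bce − ace + abe − abc.
As a 10×5 matrix over Z this has rank 4, with invariant factors (1,1,1,1).

Now H_k = ker ∂_k / im ∂_{k+1}, so:

  H_0: rank C_0 − rank ∂_1 = 5 − 4 = 1, and the invariant factors of ∂_1 are all 1, so H_0 ≅ Z.
  H_1: rank ker ∂_1 − rank ∂_2 = (10 − 4) − 6 = 0, and the invariant factors of ∂_2 are all 1, so H_1 ≅ 0.
  H_2: rank ker ∂_2 − rank ∂_3 = (10 − 6) − 4 = 0, and the invariant factors of ∂_3 are all 1, so H_2 ≅ 0.
  H_3: rank ker ∂_3 − rank ∂_4 = (5 − 4) − 0 = 1, and there is no ∂_4, so H_3 ≅ Z.

As a check, the Euler characteristic is 5 − 10 + 10 − 5 = 0, which agrees with 1 − 0 + 0 − 1 = 0.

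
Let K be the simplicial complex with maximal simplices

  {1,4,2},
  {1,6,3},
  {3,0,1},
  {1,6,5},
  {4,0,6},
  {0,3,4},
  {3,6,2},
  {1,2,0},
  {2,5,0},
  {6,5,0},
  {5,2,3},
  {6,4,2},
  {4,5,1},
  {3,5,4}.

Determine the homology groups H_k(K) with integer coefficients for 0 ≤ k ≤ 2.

We work with the vertex ordering 0 < 1 < 2 < 3 < 4 < 5 < 6. The simplices of K, each written with vertices in increasing order, are:

  0-simplices (7): [0], [1], [2], [3], [4], [5], [6]
  1-simplices (21): [0,1], [0,2], [0,3], [0,4], [0,5], [0,6], [1,2], [1,3], [1,4], [1,5], [1,6], [2,3], [2,4], [2,5], [2,6], [3,4], [3,5], [3,6], [4,5], [4,6], [5,6]
  2-simplices (14): [0,1,2], [0,1,3], [0,2,5], [0,3,4], [0,4,6], [0,5,6], [1,2,4], [1,3,6], [1,4,5], [1,5,6], [2,3,5], [2,3,6], [2,4,6], [3,4,5]

Hence C_0 ≅ Z^7, C_1 ≅ Z^21, C_2 ≅ Z^14.

∂_1: C_1 → C_0 is given by ∂[p,q] = [q] − [p].
As a 7×21 matrix over Z this has rank 6, with invariant factors (1,1,1,1,1,1).

Boundary ∂_2: C_2 → C_1 sends each 2-simplex [p,q,r] to [q,r] − [p,r] + [p,q]. For instance
  ∂[1,2,4] = [2,4] − [1,4] + [1,2],
  ∂[0,2,5] = [2,5] − [0,5] + [0,2].
The resulting 21×14 matrix has rank 13, and its Smith normal form has invariant factors (1,1,1,1,1,1,1,1,1,1,1,1,1).

Now H_k = ker ∂_k / im ∂_{k+1}, so:

  H_0: rank C_0 − rank ∂_1 = 7 − 6 = 1, and the invariant factors of ∂_1 are all 1, so H_0 ≅ Z.
  H_1: rank ker ∂_1 − rank ∂_2 = (21 − 6) − 13 = 2, and the invariant factors of ∂_2 are all 1, so H_1 ≅ Z^2.
  H_2: rank ker ∂_2 − rank ∂_3 = (14 − 13) − 0 = 1, and there is no ∂_3, so H_2 ≅ Z.

As a check, the Euler characteristic is 7 − 21 + 14 = 0, which agrees with 1 − 2 + 1 = 0.

H_0 ≅ Z,  H_1 ≅ Z^2,  H_2 ≅ Z.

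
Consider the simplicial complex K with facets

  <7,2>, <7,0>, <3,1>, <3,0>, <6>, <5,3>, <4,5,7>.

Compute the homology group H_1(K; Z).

H_1 = Z.

Order the vertices as 0 < 1 < 2 < 3 < 4 < 5 < 6 < 7. Listing each simplex with vertices in this order, K has dimension 2 with simplices:

  0-simplices (8): [0], [1], [2], [3], [4], [5], [6], [7]
  1-simplices (8): [0,3], [0,7], [1,3], [2,7], [3,5], [4,5], [4,7], [5,7]
  2-simplices (1): [4,5,7]

giving chain groups C_0 ≅ Z^8, C_1 ≅ Z^8, C_2 ≅ Z^1.

Boundary ∂_1: C_1 → C_0 maps an edge to its endpoints' difference, ∂[p,q] = q − p. For instance
  ∂[5,7] = [7] − [5].
The 8×8 boundary matrix has rank 6 and Smith normal form diag(1,1,1,1,1,1).

∂_2: C_2 → C_1 maps a triangle to the signed sum of its edges. For instance
  ∂[4,5,7] = [5,7] − [4,7] + [4,5].
The 8×1 boundary matrix has rank 1 and Smith normal form diag(1).

Now H_k = ker ∂_k / im ∂_{k+1}, so:

  H_1: rank ker ∂_1 − rank ∂_2 = (8 − 6) − 1 = 1, and the invariant factors of ∂_2 are all 1, so H_1 = Z.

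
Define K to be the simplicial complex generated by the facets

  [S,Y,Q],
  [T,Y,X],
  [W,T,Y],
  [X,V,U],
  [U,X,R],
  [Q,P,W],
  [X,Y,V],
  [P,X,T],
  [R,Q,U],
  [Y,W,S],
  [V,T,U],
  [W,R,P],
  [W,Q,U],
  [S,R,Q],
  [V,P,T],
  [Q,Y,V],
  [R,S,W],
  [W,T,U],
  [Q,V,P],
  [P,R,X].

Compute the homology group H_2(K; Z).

Fix the vertex order P < Q < R < S < T < U < V < W < X < Y and write every simplex with vertices in increasing order. Then dim K = 2 and the simplices of K are:

  0-simplices (10): P, Q, R, S, T, U, V, W, X, Y
  1-simplices (30): PQ, PR, PT, PV, PW, PX, QR, QS, QU, QV, QW, QY, RS, RU, RW, RX, SW, SY, TU, TV, TW, TX, TY, UV, UW, UX, VX, VY, WY, XY
  2-simplices (20): PQV, PQW, PRW, PRX, PTV, PTX, QRS, QRU, QSY, QUW, QVY, RSW, RUX, SWY, TUV, TUW, TWY, TXY, UVX, VXY

giving chain groups C_0 ≅ Z^10, C_1 ≅ Z^30, C_2 ≅ Z^20.

Boundary ∂_1: C_1 → C_0 is given by ∂[p,q] = [q] − [p]. For instance
  ∂PV = V − P.
The 10×30 boundary matrix has rank 9 and Smith normal form diag(1,1,1,1,1,1,1,1,1).

Boundary ∂_2: C_2 → C_1 sends each 2-simplex [p,q,r] to [q,r] − [p,r] + [p,q]. For instance
  ∂PQW = QW − PW + PQ,
  ∂SWY = WY − SY + SW.
The 30×20 boundary matrix has rank 20 and Smith normal form diag(1,1,1,1,1,1,1,1,1,1,1,1,1,1,1,1,1,1,1,2).

Computing H_k = (kernel of ∂_k) / (image of ∂_{k+1}):

  H_2: rank ker ∂_2 − rank ∂_3 = (20 − 20) − 0 = 0, and there is no ∂_3, so H_2 ≅ 0.

H_2 ≅ 0.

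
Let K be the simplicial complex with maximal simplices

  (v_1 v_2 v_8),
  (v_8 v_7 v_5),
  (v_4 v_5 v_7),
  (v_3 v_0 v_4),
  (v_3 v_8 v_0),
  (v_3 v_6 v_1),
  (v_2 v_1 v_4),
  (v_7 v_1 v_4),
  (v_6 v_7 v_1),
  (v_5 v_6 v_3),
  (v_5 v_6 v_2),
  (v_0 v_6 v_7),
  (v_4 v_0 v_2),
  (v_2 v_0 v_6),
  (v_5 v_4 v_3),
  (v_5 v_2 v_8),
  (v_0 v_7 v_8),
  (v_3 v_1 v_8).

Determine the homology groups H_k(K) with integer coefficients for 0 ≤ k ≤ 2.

Fix the vertex order v_0 < v_1 < v_2 < v_3 < v_4 < v_5 < v_6 < v_7 < v_8 and write every simplex with vertices in increasing order. Then dim K = 2 and the simplices of K are:

  0-simplices (9): [v_0], [v_1], [v_2], [v_3], [v_4], [v_5], [v_6], [v_7], [v_8]
  1-simplices (27): (27 of them)
  2-simplices (18): (18 of them)

giving chain groups C_0 ≅ Z^9, C_1 ≅ Z^27, C_2 ≅ Z^18.

The boundary map ∂_1: C_1 → C_0 is given by ∂[p,q] = [q] − [p].
The resulting 9×27 matrix has rank 8, and its Smith normal form has invariant factors (1,1,1,1,1,1,1,1).

Boundary ∂_2: C_2 → C_1 sends each 2-simplex [p,q,r] to [q,r] − [p,r] + [p,q]. For instance
  ∂[v_0,v_3,v_8] = [v_3,v_8] − [v_0,v_8] + [v_0,v_3],
  ∂[v_1,v_3,v_6] = [v_3,v_6] − [v_1,v_6] + [v_1,v_3].
As a 27×18 matrix over Z this has rank 17, with invariant factors (1,1,1,1,1,1,1,1,1,1,1,1,1,1,1,1,1).

Computing H_k = (kernel of ∂_k) / (image of ∂_{k+1}):

  H_0: rank C_0 − rank ∂_1 = 9 − 8 = 1, and the invariant factors of ∂_1 are all 1, so H_0 ≅ Z.
  H_1: rank ker ∂_1 − rank ∂_2 = (27 − 8) − 17 = 2, and the invariant factors of ∂_2 are all 1, so H_1 ≅ Z^2.
  H_2: rank ker ∂_2 − rank ∂_3 = (18 − 17) − 0 = 1, and there is no ∂_3, so H_2 ≅ Z.

As a check, the Euler characteristic is 9 − 27 + 18 = 0, which agrees with 1 − 2 + 1 = 0.

H_0 = Z,  H_1 = Z^2,  H_2 = Z.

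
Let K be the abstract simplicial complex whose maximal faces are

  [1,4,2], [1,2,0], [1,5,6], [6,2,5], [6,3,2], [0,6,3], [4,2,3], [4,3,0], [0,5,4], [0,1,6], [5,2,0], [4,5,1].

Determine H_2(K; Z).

H_2 = 0.

Take the total order 0 < 1 < 2 < 3 < 4 < 5 < 6 on the vertex set. Then K (dimension 2) consists of the simplices:

  0-simplices (7): [0], [1], [2], [3], [4], [5], [6]
  1-simplices (18): [0,1], [0,2], [0,3], [0,4], [0,5], [0,6], [1,2], [1,4], [1,5], [1,6], [2,3], [2,4], [2,5], [2,6], [3,4], [3,6], [4,5], [5,6]
  2-simplices (12): [0,1,2], [0,1,6], [0,2,5], [0,3,4], [0,3,6], [0,4,5], [1,2,4], [1,4,5], [1,5,6], [2,3,4], [2,3,6], [2,5,6]

giving chain groups C_0 ≅ Z^7, C_1 ≅ Z^18, C_2 ≅ Z^12.

Boundary ∂_1: C_1 → C_0 is given by ∂[p,q] = [q] − [p]. For instance
  ∂[4,5] = [5] − [4].
This gives a 7×18 integer matrix of rank 6; reducing to Smith normal form yields diagonal entries (1,1,1,1,1,1).

Boundary ∂_2: C_2 → C_1 maps a triangle to the signed sum of its edges. For instance
  ∂[0,1,2] = [1,2] − [0,2] + [0,1],
  ∂[1,4,5] = [4,5] − [1,5] + [1,4].
This gives a 18×12 integer matrix of rank 12; reducing to Smith normal form yields diagonal entries (1,1,1,1,1,1,1,1,1,1,1,2).

Computing H_k = (kernel of ∂_k) / (image of ∂_{k+1}):

  H_2: rank ker ∂_2 − rank ∂_3 = (12 − 12) − 0 = 0, and there is no ∂_3, so H_2 ≅ 0.

(K is a triangulation of the real projective plane RP^2.)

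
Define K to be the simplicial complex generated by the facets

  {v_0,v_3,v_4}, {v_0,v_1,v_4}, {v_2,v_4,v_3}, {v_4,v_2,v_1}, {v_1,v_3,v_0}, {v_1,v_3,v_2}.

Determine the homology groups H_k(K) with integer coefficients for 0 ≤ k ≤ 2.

H_0 = Z,  H_1 = 0,  H_2 = Z.

K has 5 vertices, 9 edges, 6 triangles.
rank ∂_0 = 0, rank ∂_1 = 4 ⇒ b_0 = 5 − 0 − 4 = 1; all invariant factors of ∂_1 are 1 so no torsion. So H_0 = Z.
rank ∂_1 = 4, rank ∂_2 = 5 ⇒ b_1 = 9 − 4 − 5 = 0; all invariant factors of ∂_2 are 1 so no torsion. So H_1 = 0.
rank ∂_2 = 5, rank ∂_3 = 0 ⇒ b_2 = 6 − 5 − 0 = 1. So H_2 = Z.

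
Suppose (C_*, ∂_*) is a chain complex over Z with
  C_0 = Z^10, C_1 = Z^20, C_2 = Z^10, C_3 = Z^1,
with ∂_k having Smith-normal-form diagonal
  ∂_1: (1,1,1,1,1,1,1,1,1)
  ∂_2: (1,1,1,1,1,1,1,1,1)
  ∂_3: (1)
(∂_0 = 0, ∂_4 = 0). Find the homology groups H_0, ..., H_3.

H_0: b_0 = 10 − 0 − 9 = 1; torsion from ∂_1 factors > 1: none. So H_0 ≅ Z.
H_1: b_1 = 20 − 9 − 9 = 2; torsion from ∂_2 factors > 1: none. So H_1 ≅ Z^2.
H_2: b_2 = 10 − 9 − 1 = 0; torsion from ∂_3 factors > 1: none. So H_2 ≅ 0.
H_3: b_3 = 1 − 1 − 0 = 0; torsion from ∂_4 factors > 1: none. So H_3 ≅ 0.

H_0 ≅ Z,  H_1 ≅ Z^2,  H_2 = 0,  H_3 = 0.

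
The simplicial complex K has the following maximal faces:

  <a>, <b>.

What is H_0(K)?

H_0 = Z^2.

We work with the vertex ordering a < b. The simplices of K, each written with vertices in increasing order, are:

  0-simplices (2): a, b

Hence C_0 ≅ Z^2.

From H_k ≅ ker(∂_k) / im(∂_{k+1}) we obtain:

  H_0: rank C_0 − rank ∂_1 = 2 − 0 = 2, and there is no ∂_1, so H_0 ≅ Z^2.

(K is a triangulation of a set of 2 points.)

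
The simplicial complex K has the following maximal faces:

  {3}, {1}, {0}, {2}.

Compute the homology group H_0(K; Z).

H_0 = Z^4.

Order the vertices as 0 < 1 < 2 < 3. Listing each simplex with vertices in this order, K has dimension 0 with simplices:

  0-simplices (4): [0], [1], [2], [3]

so the chain groups are C_0 ≅ Z^4.

Computing H_k = (kernel of ∂_k) / (image of ∂_{k+1}):

  H_0: rank C_0 − rank ∂_1 = 4 − 0 = 4, and there is no ∂_1, so H_0 = Z^4.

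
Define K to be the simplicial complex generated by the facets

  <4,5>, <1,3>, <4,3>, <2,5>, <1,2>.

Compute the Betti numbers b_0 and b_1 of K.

b_0 = 1, b_1 = 1.

We work with the vertex ordering 1 < 2 < 3 < 4 < 5. The simplices of K, each written with vertices in increasing order, are:

  0-simplices (5): [1], [2], [3], [4], [5]
  1-simplices (5): [1,2], [1,3], [2,5], [3,4], [4,5]

Hence C_0 ≅ Z^5, C_1 ≅ Z^5.

∂_1: C_1 → C_0 sends each edge [p,q] (with p < q) to q − p.
This gives a 5×5 integer matrix of rank 4; reducing to Smith normal form yields diagonal entries (1,1,1,1).

From H_k ≅ ker(∂_k) / im(∂_{k+1}) we obtain:

  H_0: rank C_0 − rank ∂_1 = 5 − 4 = 1, and the invariant factors of ∂_1 are all 1, so H_0 ≅ Z.
  H_1: rank ker ∂_1 − rank ∂_2 = (5 − 4) − 0 = 1, and there is no ∂_2, so H_1 ≅ Z.

Hence the Betti numbers are b_0 = 1, b_1 = 1.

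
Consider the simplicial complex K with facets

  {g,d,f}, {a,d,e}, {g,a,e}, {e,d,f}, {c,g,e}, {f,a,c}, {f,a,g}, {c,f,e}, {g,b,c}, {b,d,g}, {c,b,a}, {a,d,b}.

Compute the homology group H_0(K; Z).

H_0 = Z.

K has 7 vertices, 18 edges, 12 triangles.
rank ∂_0 = 0, rank ∂_1 = 6 ⇒ b_0 = 7 − 0 − 6 = 1; all invariant factors of ∂_1 are 1 so no torsion. So H_0 ≅ Z.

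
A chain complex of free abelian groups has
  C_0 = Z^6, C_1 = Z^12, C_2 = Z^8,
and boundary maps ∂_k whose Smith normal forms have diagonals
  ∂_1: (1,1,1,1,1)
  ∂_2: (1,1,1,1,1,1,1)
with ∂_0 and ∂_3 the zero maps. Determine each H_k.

H_0 ≅ Z,  H_1 = 0,  H_2 ≅ Z.

H_0: b_0 = 6 − 0 − 5 = 1; torsion from ∂_1 factors > 1: none. So H_0 ≅ Z.
H_1: b_1 = 12 − 5 − 7 = 0; torsion from ∂_2 factors > 1: none. So H_1 ≅ 0.
H_2: b_2 = 8 − 7 − 0 = 1; torsion from ∂_3 factors > 1: none. So H_2 ≅ Z.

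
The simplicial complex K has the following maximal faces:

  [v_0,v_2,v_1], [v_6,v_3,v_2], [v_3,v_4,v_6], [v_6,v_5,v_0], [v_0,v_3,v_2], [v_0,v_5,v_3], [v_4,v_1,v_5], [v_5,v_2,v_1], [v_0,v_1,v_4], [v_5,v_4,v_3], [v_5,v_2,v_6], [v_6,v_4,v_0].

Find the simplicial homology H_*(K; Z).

Take the total order v_0 < v_1 < v_2 < v_3 < v_4 < v_5 < v_6 on the vertex set. Then K (dimension 2) consists of the simplices:

  0-simplices (7): [v_0], [v_1], [v_2], [v_3], [v_4], [v_5], [v_6]
  1-simplices (18): (18 of them)
  2-simplices (12): (12 of them)

Hence C_0 ≅ Z^7, C_1 ≅ Z^18, C_2 ≅ Z^12.

Boundary ∂_1: C_1 → C_0 sends each edge [p,q] (with p < q) to q − p. For instance
  ∂[v_3,v_4] = [v_4] − [v_3].
The resulting 7×18 matrix has rank 6, and its Smith normal form has invariant factors (1,1,1,1,1,1).

Boundary ∂_2: C_2 → C_1 maps a triangle to the signed sum of its edges. For instance
  ∂[v_0,v_5,v_6] = [v_5,v_6] − [v_0,v_6] + [v_0,v_5],
  ∂[v_0,v_1,v_4] = [v_1,v_4] − [v_0,v_4] + [v_0,v_1].
The 18×12 boundary matrix has rank 12 and Smith normal form diag(1,1,1,1,1,1,1,1,1,1,1,2).

Now H_k = ker ∂_k / im ∂_{k+1}, so:

  H_0: rank C_0 − rank ∂_1 = 7 − 6 = 1, and the invariant factors of ∂_1 are all 1, so H_0 = Z.
  H_1: rank ker ∂_1 − rank ∂_2 = (18 − 6) − 12 = 0, and ∂_2 has invariant factor 2 > 1, so H_1 = Z/2.
  H_2: rank ker ∂_2 − rank ∂_3 = (12 − 12) − 0 = 0, and there is no ∂_3, so H_2 = 0.

H_0 ≅ Z,  H_1 ≅ Z/2,  H_2 = 0.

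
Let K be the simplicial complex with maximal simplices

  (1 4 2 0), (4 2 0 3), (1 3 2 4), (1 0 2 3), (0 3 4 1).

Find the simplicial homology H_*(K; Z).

H_0 = Z,  H_1 = 0,  H_2 = 0,  H_3 = Z.

K has 5 vertices, 10 edges, 10 triangles, 5 3-simplices.
rank ∂_0 = 0, rank ∂_1 = 4 ⇒ b_0 = 5 − 0 − 4 = 1; all invariant factors of ∂_1 are 1 so no torsion. So H_0 = Z.
rank ∂_1 = 4, rank ∂_2 = 6 ⇒ b_1 = 10 − 4 − 6 = 0; all invariant factors of ∂_2 are 1 so no torsion. So H_1 = 0.
rank ∂_2 = 6, rank ∂_3 = 4 ⇒ b_2 = 10 − 6 − 4 = 0; all invariant factors of ∂_3 are 1 so no torsion. So H_2 = 0.
rank ∂_3 = 4, rank ∂_4 = 0 ⇒ b_3 = 5 − 4 − 0 = 1. So H_3 = Z.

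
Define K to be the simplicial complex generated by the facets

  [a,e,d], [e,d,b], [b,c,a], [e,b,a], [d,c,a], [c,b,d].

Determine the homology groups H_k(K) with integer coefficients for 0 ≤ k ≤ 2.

K has 5 vertices, 9 edges, 6 triangles.
rank ∂_0 = 0, rank ∂_1 = 4 ⇒ b_0 = 5 − 0 − 4 = 1; all invariant factors of ∂_1 are 1 so no torsion. So H_0 = Z.
rank ∂_1 = 4, rank ∂_2 = 5 ⇒ b_1 = 9 − 4 − 5 = 0; all invariant factors of ∂_2 are 1 so no torsion. So H_1 = 0.
rank ∂_2 = 5, rank ∂_3 = 0 ⇒ b_2 = 6 − 5 − 0 = 1. So H_2 = Z.

H_0 ≅ Z,  H_1 = 0,  H_2 ≅ Z.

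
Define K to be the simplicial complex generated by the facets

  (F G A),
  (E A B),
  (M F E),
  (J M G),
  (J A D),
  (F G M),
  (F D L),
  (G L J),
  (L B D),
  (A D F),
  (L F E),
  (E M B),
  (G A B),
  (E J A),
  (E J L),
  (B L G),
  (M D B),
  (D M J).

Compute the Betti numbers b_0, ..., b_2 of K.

Take the total order A < B < D < E < F < G < J < L < M on the vertex set. Then K (dimension 2) consists of the simplices:

  0-simplices (9): A, B, D, E, F, G, J, L, M
  1-simplices (27): AB, AD, AE, AF, AG, AJ, BD, BE, BG, BL, BM, DF, DJ, DL, DM, EF, EJ, EL, EM, FG, FL, FM, GJ, GL, GM, JL, JM
  2-simplices (18): ABE, ABG, ADF, ADJ, AEJ, AFG, BDL, BDM, BEM, BGL, DFL, DJM, EFL, EFM, EJL, FGM, GJL, GJM

so the chain groups are C_0 ≅ Z^9, C_1 ≅ Z^27, C_2 ≅ Z^18.

The boundary map ∂_1: C_1 → C_0 sends each edge [p,q] (with p < q) to q − p. For instance
  ∂EL = L − E.
As a 9×27 matrix over Z this has rank 8, with invariant factors (1,1,1,1,1,1,1,1).

Boundary ∂_2: C_2 → C_1 maps a triangle to the signed sum of its edges. For instance
  ∂FGM = GM − FM + FG,
  ∂EFM = FM − EM + EF.
The 27×18 boundary matrix has rank 17 and Smith normal form diag(1,1,1,1,1,1,1,1,1,1,1,1,1,1,1,1,1).

Now H_k = ker ∂_k / im ∂_{k+1}, so:

  H_0: rank C_0 − rank ∂_1 = 9 − 8 = 1, and the invariant factors of ∂_1 are all 1, so H_0 ≅ Z.
  H_1: rank ker ∂_1 − rank ∂_2 = (27 − 8) − 17 = 2, and the invariant factors of ∂_2 are all 1, so H_1 ≅ Z^2.
  H_2: rank ker ∂_2 − rank ∂_3 = (18 − 17) − 0 = 1, and there is no ∂_3, so H_2 ≅ Z.

Hence the Betti numbers are b_0 = 1, b_1 = 2, b_2 = 1.

b_0 = 1, b_1 = 2, b_2 = 1.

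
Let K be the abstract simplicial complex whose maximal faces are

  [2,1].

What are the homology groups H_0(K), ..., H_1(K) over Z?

H_0 = Z,  H_1 = 0.

K has 2 vertices, 1 edge.
rank ∂_0 = 0, rank ∂_1 = 1 ⇒ b_0 = 2 − 0 − 1 = 1; all invariant factors of ∂_1 are 1 so no torsion. So H_0 = Z.
rank ∂_1 = 1, rank ∂_2 = 0 ⇒ b_1 = 1 − 1 − 0 = 0. So H_1 = 0.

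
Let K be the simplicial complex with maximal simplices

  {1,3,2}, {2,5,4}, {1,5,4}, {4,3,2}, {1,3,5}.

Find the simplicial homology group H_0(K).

H_0 = Z.

We work with the vertex ordering 1 < 2 < 3 < 4 < 5. The simplices of K, each written with vertices in increasing order, are:

  0-simplices (5): [1], [2], [3], [4], [5]
  1-simplices (10): [1,2], [1,3], [1,4], [1,5], [2,3], [2,4], [2,5], [3,4], [3,5], [4,5]
  2-simplices (5): [1,2,3], [1,3,5], [1,4,5], [2,3,4], [2,4,5]

so the chain groups are C_0 ≅ Z^5, C_1 ≅ Z^10, C_2 ≅ Z^5.

Boundary ∂_1: C_1 → C_0 is given by ∂[p,q] = [q] − [p]. For instance
  ∂[2,3] = [3] − [2].
The 5×10 boundary matrix has rank 4 and Smith normal form diag(1,1,1,1).

Boundary ∂_2: C_2 → C_1 maps a triangle to the signed sum of its edges. For instance
  ∂[2,4,5] = [4,5] − [2,5] + [2,4],
  ∂[2,3,4] = [3,4] − [2,4] + [2,3].
The 10×5 boundary matrix has rank 5 and Smith normal form diag(1,1,1,1,1).

Now H_k = ker ∂_k / im ∂_{k+1}, so:

  H_0: rank C_0 − rank ∂_1 = 5 − 4 = 1, and the invariant factors of ∂_1 are all 1, so H_0 ≅ Z.

(K is a triangulation of the Möbius band.)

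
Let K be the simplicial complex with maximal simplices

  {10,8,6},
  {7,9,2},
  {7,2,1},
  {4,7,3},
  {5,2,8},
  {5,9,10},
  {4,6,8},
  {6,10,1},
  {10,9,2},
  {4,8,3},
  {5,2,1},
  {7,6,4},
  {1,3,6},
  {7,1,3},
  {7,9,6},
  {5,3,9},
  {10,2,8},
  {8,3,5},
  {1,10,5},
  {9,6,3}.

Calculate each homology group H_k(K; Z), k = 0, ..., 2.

H_0 = Z,  H_1 = Z ⊕ Z/2Z,  H_2 = 0.

We work with the vertex ordering 1 < 2 < 3 < 4 < 5 < 6 < 7 < 8 < 9 < 10. The simplices of K, each written with vertices in increasing order, are:

  0-simplices (10): [1], [2], [3], [4], [5], [6], [7], [8], [9], [10]
  1-simplices (30): (30 of them)
  2-simplices (20): (20 of them)

giving chain groups C_0 ≅ Z^10, C_1 ≅ Z^30, C_2 ≅ Z^20.

∂_1: C_1 → C_0 sends each edge [p,q] (with p < q) to q − p. For instance
  ∂[2,9] = [9] − [2].
This gives a 10×30 integer matrix of rank 9; reducing to Smith normal form yields diagonal entries (1,1,1,1,1,1,1,1,1).

Boundary ∂_2: C_2 → C_1 maps a triangle to the signed sum of its edges. For instance
  ∂[3,5,8] = [5,8] − [3,8] + [3,5],
  ∂[6,7,9] = [7,9] − [6,9] + [6,7].
This gives a 30×20 integer matrix of rank 20; reducing to Smith normal form yields diagonal entries (1,1,1,1,1,1,1,1,1,1,1,1,1,1,1,1,1,1,1,2).

Computing H_k = (kernel of ∂_k) / (image of ∂_{k+1}):

  H_0: rank C_0 − rank ∂_1 = 10 − 9 = 1, and the invariant factors of ∂_1 are all 1, so H_0 = Z.
  H_1: rank ker ∂_1 − rank ∂_2 = (30 − 9) − 20 = 1, and ∂_2 has invariant factor 2 > 1, so H_1 = Z ⊕ Z/2Z.
  H_2: rank ker ∂_2 − rank ∂_3 = (20 − 20) − 0 = 0, and there is no ∂_3, so H_2 = 0.

(K is a triangulation of the Klein bottle.)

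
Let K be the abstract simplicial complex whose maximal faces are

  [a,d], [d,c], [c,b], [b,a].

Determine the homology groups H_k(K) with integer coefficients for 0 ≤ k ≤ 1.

Take the total order a < b < c < d on the vertex set. Then K (dimension 1) consists of the simplices:

  0-simplices (4): a, b, c, d
  1-simplices (4): ab, ad, bc, cd

Hence C_0 ≅ Z^4, C_1 ≅ Z^4.

∂_1: C_1 → C_0 sends each edge [p,q] (with p < q) to q − p.
This gives a 4×4 integer matrix of rank 3; reducing to Smith normal form yields diagonal entries (1,1,1).

Computing H_k = (kernel of ∂_k) / (image of ∂_{k+1}):

  H_0: rank C_0 − rank ∂_1 = 4 − 3 = 1, and the invariant factors of ∂_1 are all 1, so H_0 = Z.
  H_1: rank ker ∂_1 − rank ∂_2 = (4 − 3) − 0 = 1, and there is no ∂_2, so H_1 = Z.

(K is a triangulation of the circle S^1.)

H_0 ≅ Z,  H_1 ≅ Z.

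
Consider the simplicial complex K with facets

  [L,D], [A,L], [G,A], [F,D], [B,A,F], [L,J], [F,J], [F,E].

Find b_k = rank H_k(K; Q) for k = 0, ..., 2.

Fix the vertex order A < B < D < E < F < G < J < L and write every simplex with vertices in increasing order. Then dim K = 2 and the simplices of K are:

  0-simplices (8): A, B, D, E, F, G, J, L
  1-simplices (10): AB, AF, AG, AL, BF, DF, DL, EF, FJ, JL
  2-simplices (1): ABF

so the chain groups are C_0 ≅ Z^8, C_1 ≅ Z^10, C_2 ≅ Z^1.

The boundary map ∂_1: C_1 → C_0 sends each edge [p,q] (with p < q) to q − p. For instance
  ∂AB = B − A.
The 8×10 boundary matrix has rank 7 and Smith normal form diag(1,1,1,1,1,1,1).

Boundary ∂_2: C_2 → C_1 sends each 2-simplex [p,q,r] to [q,r] − [p,r] + [p,q]. For instance
  ∂ABF = BF − AF + AB.
As a 10×1 matrix over Z this has rank 1, with invariant factors (1).

Reading off H_k = ker ∂_k / im ∂_{k+1}:

  H_0: rank C_0 − rank ∂_1 = 8 − 7 = 1, and the invariant factors of ∂_1 are all 1, so H_0 ≅ Z.
  H_1: rank ker ∂_1 − rank ∂_2 = (10 − 7) − 1 = 2, and the invariant factors of ∂_2 are all 1, so H_1 ≅ Z^2.
  H_2: rank ker ∂_2 − rank ∂_3 = (1 − 1) − 0 = 0, and there is no ∂_3, so H_2 ≅ 0.

As a check, the Euler characteristic is 8 − 10 + 1 = -1, which agrees with 1 − 2 + 0 = -1.

Hence the Betti numbers are b_0 = 1, b_1 = 2, b_2 = 0.

b_0 = 1, b_1 = 2, b_2 = 0.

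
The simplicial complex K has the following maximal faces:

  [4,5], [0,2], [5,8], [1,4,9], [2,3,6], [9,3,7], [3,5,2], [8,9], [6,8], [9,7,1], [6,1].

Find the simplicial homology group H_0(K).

K has 10 vertices, 18 edges, 5 triangles.
rank ∂_0 = 0, rank ∂_1 = 9 ⇒ b_0 = 10 − 0 − 9 = 1; all invariant factors of ∂_1 are 1 so no torsion. So H_0 ≅ Z.

H_0 ≅ Z.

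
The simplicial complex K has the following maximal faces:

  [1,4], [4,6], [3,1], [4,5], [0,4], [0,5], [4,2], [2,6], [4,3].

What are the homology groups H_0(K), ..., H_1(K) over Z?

H_0 ≅ Z,  H_1 ≅ Z^3.

Fix the vertex order 0 < 1 < 2 < 3 < 4 < 5 < 6 and write every simplex with vertices in increasing order. Then dim K = 1 and the simplices of K are:

  0-simplices (7): [0], [1], [2], [3], [4], [5], [6]
  1-simplices (9): [0,4], [0,5], [1,3], [1,4], [2,4], [2,6], [3,4], [4,5], [4,6]

Hence C_0 ≅ Z^7, C_1 ≅ Z^9.

∂_1: C_1 → C_0 is given by ∂[p,q] = [q] − [p]. For instance
  ∂[3,4] = [4] − [3].
As a 7×9 matrix over Z this has rank 6, with invariant factors (1,1,1,1,1,1).

Now H_k = ker ∂_k / im ∂_{k+1}, so:

  H_0: rank C_0 − rank ∂_1 = 7 − 6 = 1, and the invariant factors of ∂_1 are all 1, so H_0 ≅ Z.
  H_1: rank ker ∂_1 − rank ∂_2 = (9 − 6) − 0 = 3, and there is no ∂_2, so H_1 ≅ Z^3.

As a check, the Euler characteristic is 7 − 9 = -2, which agrees with 1 − 3 = -2.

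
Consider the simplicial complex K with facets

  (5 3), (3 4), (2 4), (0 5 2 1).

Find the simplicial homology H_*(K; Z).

H_0 ≅ Z,  H_1 ≅ Z,  H_2 = 0,  H_3 = 0.

Fix the vertex order 0 < 1 < 2 < 3 < 4 < 5 and write every simplex with vertices in increasing order. Then dim K = 3 and the simplices of K are:

  0-simplices (6): [0], [1], [2], [3], [4], [5]
  1-simplices (9): [0,1], [0,2], [0,5], [1,2], [1,5], [2,4], [2,5], [3,4], [3,5]
  2-simplices (4): [0,1,2], [0,1,5], [0,2,5], [1,2,5]
  3-simplices (1): [0,1,2,5]

giving chain groups C_0 ≅ Z^6, C_1 ≅ Z^9, C_2 ≅ Z^4, C_3 ≅ Z^1.

The boundary map ∂_1: C_1 → C_0 is given by ∂[p,q] = [q] − [p]. For instance
  ∂[2,5] = [5] − [2].
This gives a 6×9 integer matrix of rank 5; reducing to Smith normal form yields diagonal entries (1,1,1,1,1).

The boundary map ∂_2: C_2 → C_1 sends each 2-simplex [p,q,r] to [q,r] − [p,r] + [p,q]. For instance
  ∂[1,2,5] = [2,5] − [1,5] + [1,2],
  ∂[0,2,5] = [2,5] − [0,5] + [0,2].
As a 9×4 matrix over Z this has rank 3, with invariant factors (1,1,1).

Boundary ∂_3: C_3 → C_2 sends each 3-simplex σ to the alternating sum Σ_i (−1)^i (σ with its i-th vertex removed). For instance
  ∂[0,1,2,5] = [1,2,5] − [0,2,5] + [0,1,5] − [0,1,2].
As a 4×1 matrix over Z this has rank 1, with invariant factors (1).

Reading off H_k = ker ∂_k / im ∂_{k+1}:

  H_0: rank C_0 − rank ∂_1 = 6 − 5 = 1, and the invariant factors of ∂_1 are all 1, so H_0 ≅ Z.
  H_1: rank ker ∂_1 − rank ∂_2 = (9 − 5) − 3 = 1, and the invariant factors of ∂_2 are all 1, so H_1 ≅ Z.
  H_2: rank ker ∂_2 − rank ∂_3 = (4 − 3) − 1 = 0, and the invariant factors of ∂_3 are all 1, so H_2 ≅ 0.
  H_3: rank ker ∂_3 − rank ∂_4 = (1 − 1) − 0 = 0, and there is no ∂_4, so H_3 ≅ 0.

As a check, the Euler characteristic is 6 − 9 + 4 − 1 = 0, which agrees with 1 − 1 + 0 − 0 = 0.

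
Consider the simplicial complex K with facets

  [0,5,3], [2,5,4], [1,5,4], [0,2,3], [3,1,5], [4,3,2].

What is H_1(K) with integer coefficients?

H_1 = Z.

We work with the vertex ordering 0 < 1 < 2 < 3 < 4 < 5. The simplices of K, each written with vertices in increasing order, are:

  0-simplices (6): [0], [1], [2], [3], [4], [5]
  1-simplices (12): [0,2], [0,3], [0,5], [1,3], [1,4], [1,5], [2,3], [2,4], [2,5], [3,4], [3,5], [4,5]
  2-simplices (6): [0,2,3], [0,3,5], [1,3,5], [1,4,5], [2,3,4], [2,4,5]

so the chain groups are C_0 ≅ Z^6, C_1 ≅ Z^12, C_2 ≅ Z^6.

The boundary map ∂_1: C_1 → C_0 is given by ∂[p,q] = [q] − [p]. For instance
  ∂[0,3] = [3] − [0].
The 6×12 boundary matrix has rank 5 and Smith normal form diag(1,1,1,1,1).

The boundary map ∂_2: C_2 → C_1 acts by ∂[p,q,r] = [q,r] − [p,r] + [p,q]. For instance
  ∂[1,3,5] = [3,5] − [1,5] + [1,3],
  ∂[1,4,5] = [4,5] − [1,5] + [1,4].
This gives a 12×6 integer matrix of rank 6; reducing to Smith normal form yields diagonal entries (1,1,1,1,1,1).

Reading off H_k = ker ∂_k / im ∂_{k+1}:

  H_1: rank ker ∂_1 − rank ∂_2 = (12 − 5) − 6 = 1, and the invariant factors of ∂_2 are all 1, so H_1 = Z.

(K is a triangulation of the cylinder S^1 x I.)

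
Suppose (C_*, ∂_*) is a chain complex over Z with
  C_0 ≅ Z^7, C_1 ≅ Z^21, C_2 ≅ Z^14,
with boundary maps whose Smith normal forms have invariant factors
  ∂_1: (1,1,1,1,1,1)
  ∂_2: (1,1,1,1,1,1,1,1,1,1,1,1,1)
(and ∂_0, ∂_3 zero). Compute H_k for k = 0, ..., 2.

H_0: b_0 = 7 − 0 − 6 = 1; torsion from ∂_1 factors > 1: none. So H_0 = Z.
H_1: b_1 = 21 − 6 − 13 = 2; torsion from ∂_2 factors > 1: none. So H_1 = Z^2.
H_2: b_2 = 14 − 13 − 0 = 1; torsion from ∂_3 factors > 1: none. So H_2 = Z.

H_0 = Z,  H_1 = Z^2,  H_2 = Z.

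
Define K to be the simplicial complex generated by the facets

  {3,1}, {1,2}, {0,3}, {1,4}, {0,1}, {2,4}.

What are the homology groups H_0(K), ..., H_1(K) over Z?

We work with the vertex ordering 0 < 1 < 2 < 3 < 4. The simplices of K, each written with vertices in increasing order, are:

  0-simplices (5): [0], [1], [2], [3], [4]
  1-simplices (6): [0,1], [0,3], [1,2], [1,3], [1,4], [2,4]

so the chain groups are C_0 ≅ Z^5, C_1 ≅ Z^6.

Boundary ∂_1: C_1 → C_0 is given by ∂[p,q] = [q] − [p]. For instance
  ∂[1,4] = [4] − [1].
The resulting 5×6 matrix has rank 4, and its Smith normal form has invariant factors (1,1,1,1).

Computing H_k = (kernel of ∂_k) / (image of ∂_{k+1}):

  H_0: rank C_0 − rank ∂_1 = 5 − 4 = 1, and the invariant factors of ∂_1 are all 1, so H_0 ≅ Z.
  H_1: rank ker ∂_1 − rank ∂_2 = (6 − 4) − 0 = 2, and there is no ∂_2, so H_1 ≅ Z^2.

As a check, the Euler characteristic is 5 − 6 = -1, which agrees with 1 − 2 = -1.
(K is a triangulation of a wedge of 2 circles.)

H_0 ≅ Z,  H_1 ≅ Z^2.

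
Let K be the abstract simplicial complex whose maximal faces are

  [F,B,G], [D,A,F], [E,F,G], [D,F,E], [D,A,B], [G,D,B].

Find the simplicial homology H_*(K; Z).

Order the vertices as A < B < D < E < F < G. Listing each simplex with vertices in this order, K has dimension 2 with simplices:

  0-simplices (6): A, B, D, E, F, G
  1-simplices (12): AB, AD, AF, BD, BF, BG, DE, DF, DG, EF, EG, FG
  2-simplices (6): ABD, ADF, BDG, BFG, DEF, EFG

so the chain groups are C_0 ≅ Z^6, C_1 ≅ Z^12, C_2 ≅ Z^6.

∂_1: C_1 → C_0 sends each edge [p,q] (with p < q) to q − p.
The 6×12 boundary matrix has rank 5 and Smith normal form diag(1,1,1,1,1).

Boundary ∂_2: C_2 → C_1 acts by ∂[p,q,r] = [q,r] − [p,r] + [p,q]. For instance
  ∂ABD = BD − AD + AB,
  ∂DEF = EF − DF + DE.
The 12×6 boundary matrix has rank 6 and Smith normal form diag(1,1,1,1,1,1).

Computing H_k = (kernel of ∂_k) / (image of ∂_{k+1}):

  H_0: rank C_0 − rank ∂_1 = 6 − 5 = 1, and the invariant factors of ∂_1 are all 1, so H_0 = Z.
  H_1: rank ker ∂_1 − rank ∂_2 = (12 − 5) − 6 = 1, and the invariant factors of ∂_2 are all 1, so H_1 = Z.
  H_2: rank ker ∂_2 − rank ∂_3 = (6 − 6) − 0 = 0, and there is no ∂_3, so H_2 = 0.

As a check, the Euler characteristic is 6 − 12 + 6 = 0, which agrees with 1 − 1 + 0 = 0.
(K is a triangulation of the cylinder S^1 x I.)

H_0 ≅ Z,  H_1 ≅ Z,  H_2 = 0.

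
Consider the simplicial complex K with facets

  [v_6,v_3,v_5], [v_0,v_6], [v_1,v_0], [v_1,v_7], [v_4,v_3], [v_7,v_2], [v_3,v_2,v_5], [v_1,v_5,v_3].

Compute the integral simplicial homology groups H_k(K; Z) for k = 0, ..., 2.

H_0 = Z,  H_1 = Z^2,  H_2 = 0.

K has 8 vertices, 12 edges, 3 triangles.
rank ∂_0 = 0, rank ∂_1 = 7 ⇒ b_0 = 8 − 0 − 7 = 1; all invariant factors of ∂_1 are 1 so no torsion. So H_0 = Z.
rank ∂_1 = 7, rank ∂_2 = 3 ⇒ b_1 = 12 − 7 − 3 = 2; all invariant factors of ∂_2 are 1 so no torsion. So H_1 = Z^2.
rank ∂_2 = 3, rank ∂_3 = 0 ⇒ b_2 = 3 − 3 − 0 = 0. So H_2 = 0.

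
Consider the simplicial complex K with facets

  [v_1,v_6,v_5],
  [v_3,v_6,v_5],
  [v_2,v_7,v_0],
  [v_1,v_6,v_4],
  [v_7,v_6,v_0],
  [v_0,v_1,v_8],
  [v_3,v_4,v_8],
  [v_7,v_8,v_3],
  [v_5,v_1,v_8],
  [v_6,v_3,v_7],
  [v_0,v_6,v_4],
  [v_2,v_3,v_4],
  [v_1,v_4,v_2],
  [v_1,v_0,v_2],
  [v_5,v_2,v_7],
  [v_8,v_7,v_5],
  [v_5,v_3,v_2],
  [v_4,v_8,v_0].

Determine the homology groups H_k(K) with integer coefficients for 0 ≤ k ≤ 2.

Fix the vertex order v_0 < v_1 < v_2 < v_3 < v_4 < v_5 < v_6 < v_7 < v_8 and write every simplex with vertices in increasing order. Then dim K = 2 and the simplices of K are:

  0-simplices (9): [v_0], [v_1], [v_2], [v_3], [v_4], [v_5], [v_6], [v_7], [v_8]
  1-simplices (27): (27 of them)
  2-simplices (18): (18 of them)

Hence C_0 ≅ Z^9, C_1 ≅ Z^27, C_2 ≅ Z^18.

∂_1: C_1 → C_0 maps an edge to its endpoints' difference, ∂[p,q] = q − p.
As a 9×27 matrix over Z this has rank 8, with invariant factors (1,1,1,1,1,1,1,1).

The boundary map ∂_2: C_2 → C_1 acts by ∂[p,q,r] = [q,r] − [p,r] + [p,q]. For instance
  ∂[v_5,v_7,v_8] = [v_7,v_8] − [v_5,v_8] + [v_5,v_7],
  ∂[v_0,v_1,v_2] = [v_1,v_2] − [v_0,v_2] + [v_0,v_1].
As a 27×18 matrix over Z this has rank 18, with invariant factors (1,1,1,1,1,1,1,1,1,1,1,1,1,1,1,1,1,2).

From H_k ≅ ker(∂_k) / im(∂_{k+1}) we obtain:

  H_0: rank C_0 − rank ∂_1 = 9 − 8 = 1, and the invariant factors of ∂_1 are all 1, so H_0 = Z.
  H_1: rank ker ∂_1 − rank ∂_2 = (27 − 8) − 18 = 1, and ∂_2 has invariant factor 2 > 1, so H_1 = Z ⊕ Z/2.
  H_2: rank ker ∂_2 − rank ∂_3 = (18 − 18) − 0 = 0, and there is no ∂_3, so H_2 = 0.

As a check, the Euler characteristic is 9 − 27 + 18 = 0, which agrees with 1 − 1 + 0 = 0.

H_0 = Z,  H_1 = Z ⊕ Z/2,  H_2 = 0.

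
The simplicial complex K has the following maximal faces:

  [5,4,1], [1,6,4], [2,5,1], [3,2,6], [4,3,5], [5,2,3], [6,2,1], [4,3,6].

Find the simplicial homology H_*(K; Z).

Take the total order 1 < 2 < 3 < 4 < 5 < 6 on the vertex set. Then K (dimension 2) consists of the simplices:

  0-simplices (6): [1], [2], [3], [4], [5], [6]
  1-simplices (12): [1,2], [1,4], [1,5], [1,6], [2,3], [2,5], [2,6], [3,4], [3,5], [3,6], [4,5], [4,6]
  2-simplices (8): [1,2,5], [1,2,6], [1,4,5], [1,4,6], [2,3,5], [2,3,6], [3,4,5], [3,4,6]

giving chain groups C_0 ≅ Z^6, C_1 ≅ Z^12, C_2 ≅ Z^8.

The boundary map ∂_1: C_1 → C_0 sends each edge [p,q] (with p < q) to q − p.
The 6×12 boundary matrix has rank 5 and Smith normal form diag(1,1,1,1,1).

∂_2: C_2 → C_1 maps a triangle to the signed sum of its edges. For instance
  ∂[1,4,6] = [4,6] − [1,6] + [1,4],
  ∂[2,3,6] = [3,6] − [2,6] + [2,3].
The resulting 12×8 matrix has rank 7, and its Smith normal form has invariant factors (1,1,1,1,1,1,1).

Computing H_k = (kernel of ∂_k) / (image of ∂_{k+1}):

  H_0: rank C_0 − rank ∂_1 = 6 − 5 = 1, and the invariant factors of ∂_1 are all 1, so H_0 ≅ Z.
  H_1: rank ker ∂_1 − rank ∂_2 = (12 − 5) − 7 = 0, and the invariant factors of ∂_2 are all 1, so H_1 ≅ 0.
  H_2: rank ker ∂_2 − rank ∂_3 = (8 − 7) − 0 = 1, and there is no ∂_3, so H_2 ≅ Z.

H_0 ≅ Z,  H_1 = 0,  H_2 ≅ Z.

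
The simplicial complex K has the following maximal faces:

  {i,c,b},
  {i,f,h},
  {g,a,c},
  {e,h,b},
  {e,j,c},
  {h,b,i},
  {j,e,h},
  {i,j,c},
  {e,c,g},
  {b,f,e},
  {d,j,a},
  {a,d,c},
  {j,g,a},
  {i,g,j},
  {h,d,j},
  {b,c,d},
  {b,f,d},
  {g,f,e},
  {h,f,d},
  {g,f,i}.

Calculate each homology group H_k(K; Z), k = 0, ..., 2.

Fix the vertex order a < b < c < d < e < f < g < h < i < j and write every simplex with vertices in increasing order. Then dim K = 2 and the simplices of K are:

  0-simplices (10): a, b, c, d, e, f, g, h, i, j
  1-simplices (30): ac, ad, ag, aj, bc, bd, be, bf, bh, bi, cd, ce, cg, ci, cj, df, dh, dj, ef, eg, eh, ej, fg, fh, fi, gi, gj, hi, hj, ij
  2-simplices (20): acd, acg, adj, agj, bcd, bci, bdf, bef, beh, bhi, ceg, cej, cij, dfh, dhj, efg, ehj, fgi, fhi, gij

Hence C_0 ≅ Z^10, C_1 ≅ Z^30, C_2 ≅ Z^20.

Boundary ∂_1: C_1 → C_0 maps an edge to its endpoints' difference, ∂[p,q] = q − p.
This gives a 10×30 integer matrix of rank 9; reducing to Smith normal form yields diagonal entries (1,1,1,1,1,1,1,1,1).

Boundary ∂_2: C_2 → C_1 maps a triangle to the signed sum of its edges. For instance
  ∂efg = fg − eg + ef,
  ∂fgi = gi − fi + fg.
The resulting 30×20 matrix has rank 20, and its Smith normal form has invariant factors (1,1,1,1,1,1,1,1,1,1,1,1,1,1,1,1,1,1,1,2).

Reading off H_k = ker ∂_k / im ∂_{k+1}:

  H_0: rank C_0 − rank ∂_1 = 10 − 9 = 1, and the invariant factors of ∂_1 are all 1, so H_0 ≅ Z.
  H_1: rank ker ∂_1 − rank ∂_2 = (30 − 9) − 20 = 1, and ∂_2 has invariant factor 2 > 1, so H_1 ≅ Z × Z/2.
  H_2: rank ker ∂_2 − rank ∂_3 = (20 − 20) − 0 = 0, and there is no ∂_3, so H_2 ≅ 0.

As a check, the Euler characteristic is 10 − 30 + 20 = 0, which agrees with 1 − 1 + 0 = 0.
(K is a triangulation of the Klein bottle.)

H_0 = Z,  H_1 = Z × Z/2,  H_2 = 0.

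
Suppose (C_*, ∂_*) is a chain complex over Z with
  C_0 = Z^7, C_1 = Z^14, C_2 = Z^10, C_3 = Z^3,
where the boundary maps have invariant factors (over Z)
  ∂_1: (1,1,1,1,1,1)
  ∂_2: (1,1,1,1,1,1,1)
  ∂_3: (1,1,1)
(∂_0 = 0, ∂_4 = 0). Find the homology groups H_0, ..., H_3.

H_0: b_0 = 7 − 0 − 6 = 1; torsion from ∂_1 factors > 1: none. So H_0 = Z.
H_1: b_1 = 14 − 6 − 7 = 1; torsion from ∂_2 factors > 1: none. So H_1 = Z.
H_2: b_2 = 10 − 7 − 3 = 0; torsion from ∂_3 factors > 1: none. So H_2 = 0.
H_3: b_3 = 3 − 3 − 0 = 0; torsion from ∂_4 factors > 1: none. So H_3 = 0.

H_0 = Z,  H_1 = Z,  H_2 = 0,  H_3 = 0.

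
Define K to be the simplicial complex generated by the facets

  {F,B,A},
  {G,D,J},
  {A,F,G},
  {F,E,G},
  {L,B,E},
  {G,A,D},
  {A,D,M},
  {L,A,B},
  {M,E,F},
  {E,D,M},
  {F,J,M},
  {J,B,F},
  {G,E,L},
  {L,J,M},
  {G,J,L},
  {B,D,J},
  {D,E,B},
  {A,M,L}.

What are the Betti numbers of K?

b_0 = 1, b_1 = 2, b_2 = 1.

Order the vertices as A < B < D < E < F < G < J < L < M. Listing each simplex with vertices in this order, K has dimension 2 with simplices:

  0-simplices (9): A, B, D, E, F, G, J, L, M
  1-simplices (27): AB, AD, AF, AG, AL, AM, BD, BE, BF, BJ, BL, DE, DG, DJ, DM, EF, EG, EL, EM, FG, FJ, FM, GJ, GL, JL, JM, LM
  2-simplices (18): ABF, ABL, ADG, ADM, AFG, ALM, BDE, BDJ, BEL, BFJ, DEM, DGJ, EFG, EFM, EGL, FJM, GJL, JLM

so the chain groups are C_0 ≅ Z^9, C_1 ≅ Z^27, C_2 ≅ Z^18.

∂_1: C_1 → C_0 is given by ∂[p,q] = [q] − [p]. For instance
  ∂AG = G − A.
As a 9×27 matrix over Z this has rank 8, with invariant factors (1,1,1,1,1,1,1,1).

The boundary map ∂_2: C_2 → C_1 sends each 2-simplex [p,q,r] to [q,r] − [p,r] + [p,q]. For instance
  ∂GJL = JL − GL + GJ,
  ∂ADG = DG − AG + AD.
As a 27×18 matrix over Z this has rank 17, with invariant factors (1,1,1,1,1,1,1,1,1,1,1,1,1,1,1,1,1).

From H_k ≅ ker(∂_k) / im(∂_{k+1}) we obtain:

  H_0: rank C_0 − rank ∂_1 = 9 − 8 = 1, and the invariant factors of ∂_1 are all 1, so H_0 = Z.
  H_1: rank ker ∂_1 − rank ∂_2 = (27 − 8) − 17 = 2, and the invariant factors of ∂_2 are all 1, so H_1 = Z^2.
  H_2: rank ker ∂_2 − rank ∂_3 = (18 − 17) − 0 = 1, and there is no ∂_3, so H_2 = Z.

As a check, the Euler characteristic is 9 − 27 + 18 = 0, which agrees with 1 − 2 + 1 = 0.

Hence the Betti numbers are b_0 = 1, b_1 = 2, b_2 = 1.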